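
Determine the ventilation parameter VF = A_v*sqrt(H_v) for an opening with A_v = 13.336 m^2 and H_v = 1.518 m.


sqrt(H_v) = 1.2321
VF = 13.336 * 1.2321 = 16.431 m^(5/2)

16.431 m^(5/2)


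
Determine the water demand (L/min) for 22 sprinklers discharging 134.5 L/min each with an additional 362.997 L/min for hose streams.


Sprinkler demand = 22 * 134.5 = 2959 L/min
Total = 2959 + 362.997 = 3321.997 L/min

3321.997 L/min


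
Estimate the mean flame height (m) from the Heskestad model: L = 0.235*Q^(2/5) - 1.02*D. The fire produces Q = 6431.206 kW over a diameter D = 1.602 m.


Q^(2/5) = 33.367
0.235 * Q^(2/5) = 7.8412
1.02 * D = 1.6340
L = 6.2072 m

6.2072 m


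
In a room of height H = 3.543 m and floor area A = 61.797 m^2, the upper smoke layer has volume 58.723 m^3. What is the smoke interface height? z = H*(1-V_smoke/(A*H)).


V/(A*H) = 0.26821
1 - 0.26821 = 0.73179
z = 3.543 * 0.73179 = 2.5927 m

2.5927 m


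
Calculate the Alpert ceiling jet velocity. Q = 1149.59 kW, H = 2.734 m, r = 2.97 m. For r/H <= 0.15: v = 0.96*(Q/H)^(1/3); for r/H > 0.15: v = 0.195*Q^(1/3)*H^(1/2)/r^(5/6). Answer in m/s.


r/H = 2.97 / 2.734 = 1.0863
r/H > 0.15, so v = 0.195*Q^(1/3)*H^(1/2)/r^(5/6)
Q^(1/3) = 10.476
H^(1/2) = 1.6535
r^(5/6) = 2.4772
v = 0.195 * 10.476 * 1.6535 / 2.4772 = 1.3635 m/s

1.3635 m/s


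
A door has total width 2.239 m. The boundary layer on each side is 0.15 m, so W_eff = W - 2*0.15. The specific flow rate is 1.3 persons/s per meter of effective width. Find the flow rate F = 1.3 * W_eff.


W_eff = 2.239 - 0.30 = 1.939 m
F = 1.3 * 1.939 = 2.5207 persons/s

2.5207 persons/s


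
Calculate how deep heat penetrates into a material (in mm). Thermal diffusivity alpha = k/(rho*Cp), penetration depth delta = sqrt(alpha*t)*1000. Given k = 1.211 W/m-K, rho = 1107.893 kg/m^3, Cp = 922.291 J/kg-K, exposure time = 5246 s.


alpha = 1.211 / (1107.893 * 922.291) = 1.1852e-06 m^2/s
alpha * t = 0.0062174
delta = sqrt(0.0062174) * 1000 = 78.850 mm

78.850 mm


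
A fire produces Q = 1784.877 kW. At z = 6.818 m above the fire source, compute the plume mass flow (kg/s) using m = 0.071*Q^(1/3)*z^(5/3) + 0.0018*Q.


Q^(1/3) = 12.130
z^(5/3) = 24.515
First term = 0.071 * 12.130 * 24.515 = 21.113
Second term = 0.0018 * 1784.877 = 3.2128
m = 24.326 kg/s

24.326 kg/s


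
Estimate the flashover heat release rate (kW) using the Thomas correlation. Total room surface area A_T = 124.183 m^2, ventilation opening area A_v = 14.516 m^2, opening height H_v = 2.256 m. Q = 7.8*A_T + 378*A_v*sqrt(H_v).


7.8*A_T = 968.63
sqrt(H_v) = 1.5020
378*A_v*sqrt(H_v) = 8241.5
Q = 968.63 + 8241.5 = 9210.2 kW

9210.2 kW


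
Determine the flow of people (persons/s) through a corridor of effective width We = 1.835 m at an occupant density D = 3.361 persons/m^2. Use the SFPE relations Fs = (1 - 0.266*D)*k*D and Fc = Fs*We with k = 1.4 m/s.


1 - 0.266*D = 1 - 0.266*3.361 = 0.10597
Fs = 0.10597 * 1.4 * 3.361 = 0.49865 persons/(s*m)
Fc = 0.49865 * 1.835 = 0.91502 persons/s

0.91502 persons/s


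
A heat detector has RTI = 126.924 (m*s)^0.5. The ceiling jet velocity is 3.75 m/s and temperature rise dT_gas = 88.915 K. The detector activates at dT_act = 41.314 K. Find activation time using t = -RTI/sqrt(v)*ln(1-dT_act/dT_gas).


dT_act/dT_gas = 0.46465
ln(1 - 0.46465) = -0.62483
t = -126.924 / sqrt(3.75) * -0.62483 = 40.953 s

40.953 s


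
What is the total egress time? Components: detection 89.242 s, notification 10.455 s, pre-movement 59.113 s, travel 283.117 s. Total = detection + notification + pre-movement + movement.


Total = 89.242 + 10.455 + 59.113 + 283.117 = 441.927 s

441.927 s


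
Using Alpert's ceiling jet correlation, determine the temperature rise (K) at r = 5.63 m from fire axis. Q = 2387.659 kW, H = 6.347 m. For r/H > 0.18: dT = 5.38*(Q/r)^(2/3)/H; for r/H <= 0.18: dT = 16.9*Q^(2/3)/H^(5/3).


r/H = 5.63 / 6.347 = 0.88703
r/H > 0.18, so dT = 5.38*(Q/r)^(2/3)/H
Q/r = 424.10
(Q/r)^(2/3) = 56.447
dT = 5.38 * 56.447 / 6.347 = 47.847 K

47.847 K


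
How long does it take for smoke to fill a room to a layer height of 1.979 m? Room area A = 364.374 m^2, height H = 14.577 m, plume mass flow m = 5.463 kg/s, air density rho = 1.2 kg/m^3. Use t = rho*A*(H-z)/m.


H - z = 12.598 m
t = 1.2 * 364.374 * 12.598 / 5.463 = 1008.3 s

1008.3 s


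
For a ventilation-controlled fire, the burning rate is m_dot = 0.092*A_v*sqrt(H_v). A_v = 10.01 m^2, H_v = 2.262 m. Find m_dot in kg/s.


sqrt(H_v) = 1.5040
m_dot = 0.092 * 10.01 * 1.5040 = 1.3851 kg/s

1.3851 kg/s


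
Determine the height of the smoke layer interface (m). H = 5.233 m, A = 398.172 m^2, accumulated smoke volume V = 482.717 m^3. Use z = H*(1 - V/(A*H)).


V/(A*H) = 0.23167
1 - 0.23167 = 0.76833
z = 5.233 * 0.76833 = 4.0207 m

4.0207 m


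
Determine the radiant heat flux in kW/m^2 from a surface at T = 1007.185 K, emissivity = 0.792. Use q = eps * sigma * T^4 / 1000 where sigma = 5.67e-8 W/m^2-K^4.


T^4 = 1.0291e+12
q = 0.792 * 5.67e-8 * 1.0291e+12 / 1000 = 46.211 kW/m^2

46.211 kW/m^2


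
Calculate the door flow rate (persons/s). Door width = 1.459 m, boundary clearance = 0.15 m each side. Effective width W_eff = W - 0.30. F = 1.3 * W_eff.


W_eff = 1.459 - 0.30 = 1.159 m
F = 1.3 * 1.159 = 1.5067 persons/s

1.5067 persons/s


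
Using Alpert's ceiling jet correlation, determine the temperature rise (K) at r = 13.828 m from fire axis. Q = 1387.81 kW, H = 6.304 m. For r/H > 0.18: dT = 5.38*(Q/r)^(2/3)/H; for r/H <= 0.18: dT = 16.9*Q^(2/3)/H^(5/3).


r/H = 13.828 / 6.304 = 2.1935
r/H > 0.18, so dT = 5.38*(Q/r)^(2/3)/H
Q/r = 100.36
(Q/r)^(2/3) = 21.596
dT = 5.38 * 21.596 / 6.304 = 18.431 K

18.431 K


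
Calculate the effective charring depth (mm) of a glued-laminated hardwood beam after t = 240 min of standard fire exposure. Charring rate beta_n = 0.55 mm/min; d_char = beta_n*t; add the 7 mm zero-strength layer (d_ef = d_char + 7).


d_char = 0.55 * 240 = 132 mm
d_ef = 132 + 1.0*7 = 139 mm

139 mm


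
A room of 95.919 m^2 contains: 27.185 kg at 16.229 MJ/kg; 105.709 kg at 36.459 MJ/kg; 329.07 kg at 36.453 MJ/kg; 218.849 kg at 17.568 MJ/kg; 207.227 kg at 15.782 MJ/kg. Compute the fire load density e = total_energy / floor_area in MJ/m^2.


Total energy = 27.185*16.229 + 105.709*36.459 + 329.07*36.453 + 218.849*17.568 + 207.227*15.782
= 441.1854 + 3854.044 + 11995.59 + 3844.739 + 3270.457
= 23406.01 MJ
e = 23406.01 / 95.919 = 244.02 MJ/m^2

244.02 MJ/m^2


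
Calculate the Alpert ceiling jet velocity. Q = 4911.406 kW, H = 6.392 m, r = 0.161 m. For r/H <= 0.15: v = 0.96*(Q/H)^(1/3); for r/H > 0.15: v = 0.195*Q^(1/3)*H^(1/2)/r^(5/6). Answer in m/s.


r/H = 0.161 / 6.392 = 0.025188
r/H <= 0.15, so v = 0.96*(Q/H)^(1/3)
Q/H = 768.37
(Q/H)^(1/3) = 9.1592
v = 0.96 * 9.1592 = 8.7928 m/s

8.7928 m/s


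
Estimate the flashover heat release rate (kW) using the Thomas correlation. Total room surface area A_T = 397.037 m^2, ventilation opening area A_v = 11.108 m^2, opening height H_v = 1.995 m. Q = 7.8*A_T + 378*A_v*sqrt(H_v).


7.8*A_T = 3096.9
sqrt(H_v) = 1.4124
378*A_v*sqrt(H_v) = 5930.6
Q = 3096.9 + 5930.6 = 9027.5 kW

9027.5 kW


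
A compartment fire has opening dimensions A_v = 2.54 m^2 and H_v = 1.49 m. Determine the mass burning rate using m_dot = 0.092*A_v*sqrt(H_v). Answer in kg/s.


sqrt(H_v) = 1.2207
m_dot = 0.092 * 2.54 * 1.2207 = 0.28524 kg/s

0.28524 kg/s


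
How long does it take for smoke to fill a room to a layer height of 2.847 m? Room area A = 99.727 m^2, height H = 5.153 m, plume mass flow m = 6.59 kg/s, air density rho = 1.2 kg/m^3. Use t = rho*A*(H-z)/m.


H - z = 2.306 m
t = 1.2 * 99.727 * 2.306 / 6.59 = 41.876 s

41.876 s


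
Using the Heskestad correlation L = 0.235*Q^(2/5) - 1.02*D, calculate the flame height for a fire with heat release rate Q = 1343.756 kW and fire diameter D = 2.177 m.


Q^(2/5) = 17.837
0.235 * Q^(2/5) = 4.1918
1.02 * D = 2.2205
L = 1.9712 m

1.9712 m


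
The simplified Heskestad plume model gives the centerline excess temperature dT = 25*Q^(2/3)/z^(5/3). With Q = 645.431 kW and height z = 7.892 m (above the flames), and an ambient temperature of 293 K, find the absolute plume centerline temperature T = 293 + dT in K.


Q^(2/3) = 74.685
z^(5/3) = 31.283
dT = 25 * 74.685 / 31.283 = 59.684 K
T = 293 + 59.684 = 352.68 K

352.68 K


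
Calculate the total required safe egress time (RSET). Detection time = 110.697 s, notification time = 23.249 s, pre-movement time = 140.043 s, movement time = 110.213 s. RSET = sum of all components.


Total = 110.697 + 23.249 + 140.043 + 110.213 = 384.202 s

384.202 s


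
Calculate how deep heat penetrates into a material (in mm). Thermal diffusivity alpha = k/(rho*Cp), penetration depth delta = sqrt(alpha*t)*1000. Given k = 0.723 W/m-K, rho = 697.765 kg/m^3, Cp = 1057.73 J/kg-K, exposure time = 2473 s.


alpha = 0.723 / (697.765 * 1057.73) = 9.7961e-07 m^2/s
alpha * t = 0.0024226
delta = sqrt(0.0024226) * 1000 = 49.220 mm

49.220 mm


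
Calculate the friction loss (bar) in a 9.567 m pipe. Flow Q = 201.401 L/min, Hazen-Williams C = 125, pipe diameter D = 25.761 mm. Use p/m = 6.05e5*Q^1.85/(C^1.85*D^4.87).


Q^1.85 = 18303
C^1.85 = 7573.3
D^4.87 = 7436840
p/m = 0.19661 bar/m
p_total = 0.19661 * 9.567 = 1.8809 bar

1.8809 bar


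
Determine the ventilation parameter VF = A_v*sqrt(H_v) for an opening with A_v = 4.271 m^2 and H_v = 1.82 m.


sqrt(H_v) = 1.3491
VF = 4.271 * 1.3491 = 5.7619 m^(5/2)

5.7619 m^(5/2)


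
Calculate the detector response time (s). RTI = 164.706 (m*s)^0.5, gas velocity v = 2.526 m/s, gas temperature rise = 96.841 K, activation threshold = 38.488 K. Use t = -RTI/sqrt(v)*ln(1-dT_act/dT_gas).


dT_act/dT_gas = 0.39743
ln(1 - 0.39743) = -0.50656
t = -164.706 / sqrt(2.526) * -0.50656 = 52.496 s

52.496 s


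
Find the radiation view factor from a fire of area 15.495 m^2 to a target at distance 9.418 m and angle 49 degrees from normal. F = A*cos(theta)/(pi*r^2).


cos(49 deg) = 0.65606
pi*r^2 = 278.66
F = 15.495 * 0.65606 / 278.66 = 0.036481

0.036481


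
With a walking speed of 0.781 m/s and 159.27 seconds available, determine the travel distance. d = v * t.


d = 0.781 * 159.27 = 124.39 m

124.39 m


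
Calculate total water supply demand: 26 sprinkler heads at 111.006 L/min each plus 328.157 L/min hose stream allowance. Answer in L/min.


Sprinkler demand = 26 * 111.006 = 2886.156 L/min
Total = 2886.156 + 328.157 = 3214.313 L/min

3214.313 L/min


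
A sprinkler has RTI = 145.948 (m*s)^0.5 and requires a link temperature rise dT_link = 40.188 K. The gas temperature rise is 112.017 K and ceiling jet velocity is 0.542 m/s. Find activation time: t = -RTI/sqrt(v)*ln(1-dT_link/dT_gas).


dT_link/dT_gas = 0.35877
ln(1 - 0.35877) = -0.44436
t = -145.948 / sqrt(0.542) * -0.44436 = 88.092 s

88.092 s


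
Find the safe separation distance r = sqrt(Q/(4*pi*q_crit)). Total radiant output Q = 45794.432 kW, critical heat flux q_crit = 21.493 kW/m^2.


4*pi*q_crit = 270.09
Q/(4*pi*q_crit) = 169.55
r = sqrt(169.55) = 13.021 m

13.021 m


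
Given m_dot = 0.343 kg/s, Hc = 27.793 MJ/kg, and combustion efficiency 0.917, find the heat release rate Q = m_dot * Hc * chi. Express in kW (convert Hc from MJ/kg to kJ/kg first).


Hc = 27.793 MJ/kg = 27.793 * 1000 kJ/kg = 27793 kJ/kg
Q = 0.343 kg/s * 27793 kJ/kg * 0.917 = 8741.8 kW

8741.8 kW


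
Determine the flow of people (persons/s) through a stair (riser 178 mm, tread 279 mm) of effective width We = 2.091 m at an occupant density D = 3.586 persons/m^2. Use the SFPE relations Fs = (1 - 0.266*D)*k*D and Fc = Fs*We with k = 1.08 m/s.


1 - 0.266*D = 1 - 0.266*3.586 = 0.046124
Fs = 0.046124 * 1.08 * 3.586 = 0.17863 persons/(s*m)
Fc = 0.17863 * 2.091 = 0.37352 persons/s

0.37352 persons/s


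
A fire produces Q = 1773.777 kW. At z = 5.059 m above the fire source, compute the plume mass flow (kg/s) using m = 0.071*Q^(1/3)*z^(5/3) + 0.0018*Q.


Q^(1/3) = 12.105
z^(5/3) = 14.909
First term = 0.071 * 12.105 * 14.909 = 12.813
Second term = 0.0018 * 1773.777 = 3.1928
m = 16.006 kg/s

16.006 kg/s


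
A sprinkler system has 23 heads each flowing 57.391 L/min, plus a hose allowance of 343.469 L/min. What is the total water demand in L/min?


Sprinkler demand = 23 * 57.391 = 1319.993 L/min
Total = 1319.993 + 343.469 = 1663.462 L/min

1663.462 L/min


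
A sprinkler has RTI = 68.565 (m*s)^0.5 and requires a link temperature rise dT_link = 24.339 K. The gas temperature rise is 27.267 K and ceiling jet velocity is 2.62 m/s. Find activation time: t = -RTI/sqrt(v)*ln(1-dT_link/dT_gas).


dT_link/dT_gas = 0.89262
ln(1 - 0.89262) = -2.2314
t = -68.565 / sqrt(2.62) * -2.2314 = 94.519 s

94.519 s


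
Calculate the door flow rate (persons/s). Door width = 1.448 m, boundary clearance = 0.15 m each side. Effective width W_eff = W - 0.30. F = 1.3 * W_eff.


W_eff = 1.448 - 0.30 = 1.148 m
F = 1.3 * 1.148 = 1.4924 persons/s

1.4924 persons/s


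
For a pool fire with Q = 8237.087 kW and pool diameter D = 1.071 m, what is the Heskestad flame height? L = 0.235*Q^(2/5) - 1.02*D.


Q^(2/5) = 36.839
0.235 * Q^(2/5) = 8.6572
1.02 * D = 1.0924
L = 7.5648 m

7.5648 m


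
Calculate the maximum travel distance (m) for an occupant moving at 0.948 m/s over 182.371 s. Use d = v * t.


d = 0.948 * 182.371 = 172.89 m

172.89 m


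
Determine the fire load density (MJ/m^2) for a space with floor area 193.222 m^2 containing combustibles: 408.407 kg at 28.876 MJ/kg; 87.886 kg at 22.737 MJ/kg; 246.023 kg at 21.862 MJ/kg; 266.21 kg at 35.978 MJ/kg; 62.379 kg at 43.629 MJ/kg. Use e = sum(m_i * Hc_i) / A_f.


Total energy = 408.407*28.876 + 87.886*22.737 + 246.023*21.862 + 266.21*35.978 + 62.379*43.629
= 11793.16 + 1998.264 + 5378.555 + 9577.703 + 2721.533
= 31469.22 MJ
e = 31469.22 / 193.222 = 162.87 MJ/m^2

162.87 MJ/m^2


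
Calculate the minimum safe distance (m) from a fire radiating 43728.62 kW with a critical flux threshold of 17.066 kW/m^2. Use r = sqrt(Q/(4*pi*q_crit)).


4*pi*q_crit = 214.46
Q/(4*pi*q_crit) = 203.90
r = sqrt(203.90) = 14.279 m

14.279 m


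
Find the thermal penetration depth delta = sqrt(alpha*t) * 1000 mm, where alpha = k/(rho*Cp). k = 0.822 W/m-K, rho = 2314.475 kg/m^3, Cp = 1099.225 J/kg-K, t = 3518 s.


alpha = 0.822 / (2314.475 * 1099.225) = 3.2310e-07 m^2/s
alpha * t = 0.0011367
delta = sqrt(0.0011367) * 1000 = 33.714 mm

33.714 mm


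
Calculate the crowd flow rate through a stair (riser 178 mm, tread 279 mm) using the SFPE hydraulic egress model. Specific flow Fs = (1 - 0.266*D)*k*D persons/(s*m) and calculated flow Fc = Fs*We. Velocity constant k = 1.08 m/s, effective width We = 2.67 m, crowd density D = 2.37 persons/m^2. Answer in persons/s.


1 - 0.266*D = 1 - 0.266*2.37 = 0.36958
Fs = 0.36958 * 1.08 * 2.37 = 0.94598 persons/(s*m)
Fc = 0.94598 * 2.67 = 2.5258 persons/s

2.5258 persons/s


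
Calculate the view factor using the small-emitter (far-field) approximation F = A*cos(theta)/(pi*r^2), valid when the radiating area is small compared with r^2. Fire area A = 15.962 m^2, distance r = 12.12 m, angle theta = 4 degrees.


cos(4 deg) = 0.99756
pi*r^2 = 461.48
F = 15.962 * 0.99756 / 461.48 = 0.034504

0.034504


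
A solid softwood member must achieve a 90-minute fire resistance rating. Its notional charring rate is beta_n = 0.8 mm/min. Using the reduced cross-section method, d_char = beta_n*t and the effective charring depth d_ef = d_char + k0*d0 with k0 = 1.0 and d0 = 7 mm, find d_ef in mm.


d_char = 0.8 * 90 = 72 mm
d_ef = 72 + 1.0*7 = 79 mm

79 mm


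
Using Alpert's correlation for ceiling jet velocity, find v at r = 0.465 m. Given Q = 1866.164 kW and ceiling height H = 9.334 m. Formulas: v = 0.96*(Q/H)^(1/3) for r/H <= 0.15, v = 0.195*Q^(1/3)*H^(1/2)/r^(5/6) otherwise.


r/H = 0.465 / 9.334 = 0.049818
r/H <= 0.15, so v = 0.96*(Q/H)^(1/3)
Q/H = 199.93
(Q/H)^(1/3) = 5.8474
v = 0.96 * 5.8474 = 5.6135 m/s

5.6135 m/s


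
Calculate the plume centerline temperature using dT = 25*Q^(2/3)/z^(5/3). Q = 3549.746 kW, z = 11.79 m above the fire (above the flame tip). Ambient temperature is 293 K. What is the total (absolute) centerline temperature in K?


Q^(2/3) = 232.70
z^(5/3) = 61.074
dT = 25 * 232.70 / 61.074 = 95.254 K
T = 293 + 95.254 = 388.25 K

388.25 K


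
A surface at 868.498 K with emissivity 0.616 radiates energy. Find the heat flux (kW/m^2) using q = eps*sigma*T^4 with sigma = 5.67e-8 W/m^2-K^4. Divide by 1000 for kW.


T^4 = 5.6895e+11
q = 0.616 * 5.67e-8 * 5.6895e+11 / 1000 = 19.872 kW/m^2

19.872 kW/m^2


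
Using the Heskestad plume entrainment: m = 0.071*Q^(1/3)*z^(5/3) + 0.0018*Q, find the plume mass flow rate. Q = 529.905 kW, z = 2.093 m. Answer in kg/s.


Q^(1/3) = 8.0922
z^(5/3) = 3.4246
First term = 0.071 * 8.0922 * 3.4246 = 1.9676
Second term = 0.0018 * 529.905 = 0.95383
m = 2.9214 kg/s

2.9214 kg/s


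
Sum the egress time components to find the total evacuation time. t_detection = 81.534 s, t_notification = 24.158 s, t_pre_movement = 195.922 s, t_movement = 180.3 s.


Total = 81.534 + 24.158 + 195.922 + 180.3 = 481.914 s

481.914 s


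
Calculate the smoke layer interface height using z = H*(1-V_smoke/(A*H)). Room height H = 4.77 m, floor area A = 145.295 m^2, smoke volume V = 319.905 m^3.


V/(A*H) = 0.46159
1 - 0.46159 = 0.53841
z = 4.77 * 0.53841 = 2.5682 m

2.5682 m


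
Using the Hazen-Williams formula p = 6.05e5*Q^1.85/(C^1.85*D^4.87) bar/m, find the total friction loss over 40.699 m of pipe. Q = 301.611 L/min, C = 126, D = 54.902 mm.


Q^1.85 = 38635
C^1.85 = 7685.7
D^4.87 = 2.9634e+08
p/m = 0.010262 bar/m
p_total = 0.010262 * 40.699 = 0.41767 bar

0.41767 bar


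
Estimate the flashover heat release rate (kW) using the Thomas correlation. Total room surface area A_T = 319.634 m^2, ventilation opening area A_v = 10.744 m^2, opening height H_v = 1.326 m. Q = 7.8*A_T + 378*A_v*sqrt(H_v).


7.8*A_T = 2493.1
sqrt(H_v) = 1.1515
378*A_v*sqrt(H_v) = 4676.6
Q = 2493.1 + 4676.6 = 7169.7 kW

7169.7 kW


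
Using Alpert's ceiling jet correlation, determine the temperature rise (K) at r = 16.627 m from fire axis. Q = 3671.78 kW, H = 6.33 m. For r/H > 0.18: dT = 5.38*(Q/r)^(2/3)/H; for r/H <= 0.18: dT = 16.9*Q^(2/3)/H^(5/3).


r/H = 16.627 / 6.33 = 2.6267
r/H > 0.18, so dT = 5.38*(Q/r)^(2/3)/H
Q/r = 220.83
(Q/r)^(2/3) = 36.535
dT = 5.38 * 36.535 / 6.33 = 31.052 K

31.052 K


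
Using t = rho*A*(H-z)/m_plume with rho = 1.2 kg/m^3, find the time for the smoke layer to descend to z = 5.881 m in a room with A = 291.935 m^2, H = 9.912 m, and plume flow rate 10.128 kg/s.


H - z = 4.031 m
t = 1.2 * 291.935 * 4.031 / 10.128 = 139.43 s

139.43 s


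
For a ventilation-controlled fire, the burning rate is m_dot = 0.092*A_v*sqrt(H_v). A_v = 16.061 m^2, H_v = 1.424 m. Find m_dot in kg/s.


sqrt(H_v) = 1.1933
m_dot = 0.092 * 16.061 * 1.1933 = 1.7633 kg/s

1.7633 kg/s


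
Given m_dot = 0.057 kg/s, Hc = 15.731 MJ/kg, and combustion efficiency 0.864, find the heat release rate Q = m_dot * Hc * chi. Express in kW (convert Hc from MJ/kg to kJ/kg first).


Hc = 15.731 MJ/kg = 15.731 * 1000 kJ/kg = 15731 kJ/kg
Q = 0.057 kg/s * 15731 kJ/kg * 0.864 = 774.72 kW

774.72 kW


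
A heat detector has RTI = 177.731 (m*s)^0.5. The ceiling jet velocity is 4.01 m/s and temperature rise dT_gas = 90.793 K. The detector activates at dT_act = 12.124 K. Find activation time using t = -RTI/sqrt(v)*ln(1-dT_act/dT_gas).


dT_act/dT_gas = 0.13353
ln(1 - 0.13353) = -0.14333
t = -177.731 / sqrt(4.01) * -0.14333 = 12.721 s

12.721 s


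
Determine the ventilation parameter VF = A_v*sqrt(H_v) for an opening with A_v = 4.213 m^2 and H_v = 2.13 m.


sqrt(H_v) = 1.4595
VF = 4.213 * 1.4595 = 6.1487 m^(5/2)

6.1487 m^(5/2)


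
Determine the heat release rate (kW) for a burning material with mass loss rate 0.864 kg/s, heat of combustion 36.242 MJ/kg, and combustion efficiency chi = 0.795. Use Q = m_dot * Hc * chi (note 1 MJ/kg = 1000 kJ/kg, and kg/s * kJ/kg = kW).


Hc = 36.242 MJ/kg = 36.242 * 1000 kJ/kg = 36242 kJ/kg
Q = 0.864 kg/s * 36242 kJ/kg * 0.795 = 24894 kW

24894 kW


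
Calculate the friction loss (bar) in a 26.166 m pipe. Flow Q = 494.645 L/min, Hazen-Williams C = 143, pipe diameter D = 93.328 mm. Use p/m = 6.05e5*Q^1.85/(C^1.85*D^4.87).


Q^1.85 = 96481
C^1.85 = 9713.4
D^4.87 = 3.9261e+09
p/m = 0.0015306 bar/m
p_total = 0.0015306 * 26.166 = 0.040050 bar

0.040050 bar


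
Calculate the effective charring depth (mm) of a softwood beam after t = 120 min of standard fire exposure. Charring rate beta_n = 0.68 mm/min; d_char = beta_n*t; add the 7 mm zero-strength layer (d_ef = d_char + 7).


d_char = 0.68 * 120 = 81.6 mm
d_ef = 81.6 + 1.0*7 = 88.6 mm

88.6 mm


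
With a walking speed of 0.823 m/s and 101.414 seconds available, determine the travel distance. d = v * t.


d = 0.823 * 101.414 = 83.464 m

83.464 m


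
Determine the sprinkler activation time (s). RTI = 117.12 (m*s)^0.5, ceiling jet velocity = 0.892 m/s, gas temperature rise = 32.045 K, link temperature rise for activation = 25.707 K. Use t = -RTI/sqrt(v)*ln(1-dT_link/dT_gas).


dT_link/dT_gas = 0.80222
ln(1 - 0.80222) = -1.6206
t = -117.12 / sqrt(0.892) * -1.6206 = 200.96 s

200.96 s


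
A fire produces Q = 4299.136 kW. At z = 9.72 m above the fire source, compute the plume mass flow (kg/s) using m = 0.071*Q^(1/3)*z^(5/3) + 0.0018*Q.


Q^(1/3) = 16.260
z^(5/3) = 44.270
First term = 0.071 * 16.260 * 44.270 = 51.109
Second term = 0.0018 * 4299.136 = 7.7384
m = 58.847 kg/s

58.847 kg/s


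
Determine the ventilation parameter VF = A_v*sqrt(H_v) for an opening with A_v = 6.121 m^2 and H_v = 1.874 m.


sqrt(H_v) = 1.3689
VF = 6.121 * 1.3689 = 8.3793 m^(5/2)

8.3793 m^(5/2)


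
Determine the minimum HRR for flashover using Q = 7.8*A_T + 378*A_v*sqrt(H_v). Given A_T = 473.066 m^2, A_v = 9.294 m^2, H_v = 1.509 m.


7.8*A_T = 3689.9
sqrt(H_v) = 1.2284
378*A_v*sqrt(H_v) = 4315.6
Q = 3689.9 + 4315.6 = 8005.5 kW

8005.5 kW


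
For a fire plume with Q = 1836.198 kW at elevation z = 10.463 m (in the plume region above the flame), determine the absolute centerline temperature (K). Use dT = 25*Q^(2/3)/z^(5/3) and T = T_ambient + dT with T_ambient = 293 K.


Q^(2/3) = 149.95
z^(5/3) = 50.053
dT = 25 * 149.95 / 50.053 = 74.896 K
T = 293 + 74.896 = 367.90 K

367.90 K


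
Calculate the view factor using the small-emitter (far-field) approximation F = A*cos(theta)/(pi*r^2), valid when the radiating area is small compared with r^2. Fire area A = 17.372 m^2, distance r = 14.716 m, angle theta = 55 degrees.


cos(55 deg) = 0.57358
pi*r^2 = 680.35
F = 17.372 * 0.57358 / 680.35 = 0.014646

0.014646


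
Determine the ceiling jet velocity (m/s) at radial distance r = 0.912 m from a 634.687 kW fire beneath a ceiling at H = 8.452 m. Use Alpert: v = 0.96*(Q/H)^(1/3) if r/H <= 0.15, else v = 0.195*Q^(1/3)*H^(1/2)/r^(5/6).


r/H = 0.912 / 8.452 = 0.10790
r/H <= 0.15, so v = 0.96*(Q/H)^(1/3)
Q/H = 75.093
(Q/H)^(1/3) = 4.2189
v = 0.96 * 4.2189 = 4.0502 m/s

4.0502 m/s


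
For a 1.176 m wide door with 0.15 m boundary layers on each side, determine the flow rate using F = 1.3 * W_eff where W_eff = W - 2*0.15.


W_eff = 1.176 - 0.30 = 0.876 m
F = 1.3 * 0.876 = 1.1388 persons/s

1.1388 persons/s


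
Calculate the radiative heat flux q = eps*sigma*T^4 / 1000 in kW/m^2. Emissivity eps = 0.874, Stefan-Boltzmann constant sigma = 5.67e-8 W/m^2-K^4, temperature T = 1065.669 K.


T^4 = 1.2897e+12
q = 0.874 * 5.67e-8 * 1.2897e+12 / 1000 = 63.912 kW/m^2

63.912 kW/m^2


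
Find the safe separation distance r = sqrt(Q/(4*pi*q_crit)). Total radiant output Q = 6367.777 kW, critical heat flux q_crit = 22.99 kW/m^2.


4*pi*q_crit = 288.90
Q/(4*pi*q_crit) = 22.041
r = sqrt(22.041) = 4.6948 m

4.6948 m


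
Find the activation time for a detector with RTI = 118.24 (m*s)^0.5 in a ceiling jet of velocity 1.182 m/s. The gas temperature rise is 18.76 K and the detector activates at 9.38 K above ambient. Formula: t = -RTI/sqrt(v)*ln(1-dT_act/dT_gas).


dT_act/dT_gas = 0.5
ln(1 - 0.5) = -0.69315
t = -118.24 / sqrt(1.182) * -0.69315 = 75.384 s

75.384 s


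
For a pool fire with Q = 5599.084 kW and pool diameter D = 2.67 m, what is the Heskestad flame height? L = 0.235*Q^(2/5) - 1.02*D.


Q^(2/5) = 31.568
0.235 * Q^(2/5) = 7.4185
1.02 * D = 2.7234
L = 4.6951 m

4.6951 m


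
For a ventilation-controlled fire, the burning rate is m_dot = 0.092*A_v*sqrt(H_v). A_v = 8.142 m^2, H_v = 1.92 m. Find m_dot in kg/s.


sqrt(H_v) = 1.3856
m_dot = 0.092 * 8.142 * 1.3856 = 1.0379 kg/s

1.0379 kg/s


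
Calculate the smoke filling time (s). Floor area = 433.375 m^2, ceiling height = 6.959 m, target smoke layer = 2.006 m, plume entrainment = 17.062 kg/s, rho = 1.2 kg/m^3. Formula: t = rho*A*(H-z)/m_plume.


H - z = 4.953 m
t = 1.2 * 433.375 * 4.953 / 17.062 = 150.97 s

150.97 s


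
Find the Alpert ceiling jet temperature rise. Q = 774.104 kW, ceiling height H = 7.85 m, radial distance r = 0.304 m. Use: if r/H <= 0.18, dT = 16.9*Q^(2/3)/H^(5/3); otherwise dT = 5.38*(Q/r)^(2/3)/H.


r/H = 0.304 / 7.85 = 0.038726
r/H <= 0.18, so dT = 16.9*Q^(2/3)/H^(5/3)
Q^(2/3) = 84.307
H^(5/3) = 31.006
dT = 16.9 * 84.307 / 31.006 = 45.952 K

45.952 K


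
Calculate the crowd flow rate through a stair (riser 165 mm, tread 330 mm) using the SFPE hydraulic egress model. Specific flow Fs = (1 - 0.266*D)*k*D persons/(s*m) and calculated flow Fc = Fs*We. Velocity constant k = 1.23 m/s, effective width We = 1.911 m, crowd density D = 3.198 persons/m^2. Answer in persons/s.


1 - 0.266*D = 1 - 0.266*3.198 = 0.14933
Fs = 0.14933 * 1.23 * 3.198 = 0.58740 persons/(s*m)
Fc = 0.58740 * 1.911 = 1.1225 persons/s

1.1225 persons/s


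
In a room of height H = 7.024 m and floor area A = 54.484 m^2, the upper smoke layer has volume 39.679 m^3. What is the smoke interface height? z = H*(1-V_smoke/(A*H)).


V/(A*H) = 0.10368
1 - 0.10368 = 0.89632
z = 7.024 * 0.89632 = 6.2957 m

6.2957 m


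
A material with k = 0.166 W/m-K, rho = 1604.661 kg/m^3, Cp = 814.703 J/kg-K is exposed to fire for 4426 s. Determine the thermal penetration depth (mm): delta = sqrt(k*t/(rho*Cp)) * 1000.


alpha = 0.166 / (1604.661 * 814.703) = 1.2698e-07 m^2/s
alpha * t = 0.00056200
delta = sqrt(0.00056200) * 1000 = 23.707 mm

23.707 mm


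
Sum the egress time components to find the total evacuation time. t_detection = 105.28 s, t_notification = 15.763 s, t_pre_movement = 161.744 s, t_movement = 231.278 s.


Total = 105.28 + 15.763 + 161.744 + 231.278 = 514.065 s

514.065 s


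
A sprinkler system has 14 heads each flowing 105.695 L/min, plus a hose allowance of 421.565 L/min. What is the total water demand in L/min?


Sprinkler demand = 14 * 105.695 = 1479.73 L/min
Total = 1479.73 + 421.565 = 1901.295 L/min

1901.295 L/min


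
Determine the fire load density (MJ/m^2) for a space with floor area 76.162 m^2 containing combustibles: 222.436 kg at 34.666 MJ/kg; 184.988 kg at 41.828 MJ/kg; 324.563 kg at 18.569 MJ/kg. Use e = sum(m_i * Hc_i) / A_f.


Total energy = 222.436*34.666 + 184.988*41.828 + 324.563*18.569
= 7710.966 + 7737.678 + 6026.810
= 21475.45 MJ
e = 21475.45 / 76.162 = 281.97 MJ/m^2

281.97 MJ/m^2


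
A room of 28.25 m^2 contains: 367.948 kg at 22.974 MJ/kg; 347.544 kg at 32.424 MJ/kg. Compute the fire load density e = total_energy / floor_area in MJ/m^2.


Total energy = 367.948*22.974 + 347.544*32.424
= 8453.237 + 11268.77
= 19722.00 MJ
e = 19722.00 / 28.25 = 698.12 MJ/m^2

698.12 MJ/m^2


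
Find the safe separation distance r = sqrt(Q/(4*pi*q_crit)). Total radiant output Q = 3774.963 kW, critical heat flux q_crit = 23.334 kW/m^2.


4*pi*q_crit = 293.22
Q/(4*pi*q_crit) = 12.874
r = sqrt(12.874) = 3.5880 m

3.5880 m


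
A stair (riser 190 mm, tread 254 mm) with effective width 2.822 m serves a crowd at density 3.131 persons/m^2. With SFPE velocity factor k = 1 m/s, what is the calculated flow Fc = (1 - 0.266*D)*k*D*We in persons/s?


1 - 0.266*D = 1 - 0.266*3.131 = 0.16715
Fs = 0.16715 * 1 * 3.131 = 0.52336 persons/(s*m)
Fc = 0.52336 * 2.822 = 1.4769 persons/s

1.4769 persons/s


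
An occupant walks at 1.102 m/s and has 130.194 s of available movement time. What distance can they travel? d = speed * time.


d = 1.102 * 130.194 = 143.47 m

143.47 m


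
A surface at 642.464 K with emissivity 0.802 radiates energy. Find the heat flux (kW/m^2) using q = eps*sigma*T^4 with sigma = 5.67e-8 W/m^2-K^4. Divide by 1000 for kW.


T^4 = 1.7037e+11
q = 0.802 * 5.67e-8 * 1.7037e+11 / 1000 = 7.7473 kW/m^2

7.7473 kW/m^2


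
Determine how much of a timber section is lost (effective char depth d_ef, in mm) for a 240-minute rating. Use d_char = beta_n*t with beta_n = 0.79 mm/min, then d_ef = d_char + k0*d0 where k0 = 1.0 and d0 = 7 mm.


d_char = 0.79 * 240 = 189.6 mm
d_ef = 189.6 + 1.0*7 = 196.6 mm

196.6 mm


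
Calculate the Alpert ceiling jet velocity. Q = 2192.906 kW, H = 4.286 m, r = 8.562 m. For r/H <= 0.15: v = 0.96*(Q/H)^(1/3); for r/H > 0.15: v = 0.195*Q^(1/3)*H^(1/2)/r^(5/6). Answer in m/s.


r/H = 8.562 / 4.286 = 1.9977
r/H > 0.15, so v = 0.195*Q^(1/3)*H^(1/2)/r^(5/6)
Q^(1/3) = 12.992
H^(1/2) = 2.0703
r^(5/6) = 5.9861
v = 0.195 * 12.992 * 2.0703 / 5.9861 = 0.87617 m/s

0.87617 m/s


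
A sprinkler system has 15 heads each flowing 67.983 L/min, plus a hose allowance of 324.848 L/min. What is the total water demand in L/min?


Sprinkler demand = 15 * 67.983 = 1019.745 L/min
Total = 1019.745 + 324.848 = 1344.593 L/min

1344.593 L/min


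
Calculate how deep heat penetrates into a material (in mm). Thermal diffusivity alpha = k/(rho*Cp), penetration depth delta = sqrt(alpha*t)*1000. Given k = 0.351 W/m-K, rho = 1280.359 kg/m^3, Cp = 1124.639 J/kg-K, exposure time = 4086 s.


alpha = 0.351 / (1280.359 * 1124.639) = 2.4376e-07 m^2/s
alpha * t = 0.00099600
delta = sqrt(0.00099600) * 1000 = 31.560 mm

31.560 mm


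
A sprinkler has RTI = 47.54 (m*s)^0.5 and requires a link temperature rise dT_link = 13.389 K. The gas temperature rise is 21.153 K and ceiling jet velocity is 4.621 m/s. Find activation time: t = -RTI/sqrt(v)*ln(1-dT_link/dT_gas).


dT_link/dT_gas = 0.63296
ln(1 - 0.63296) = -1.0023
t = -47.54 / sqrt(4.621) * -1.0023 = 22.166 s

22.166 s


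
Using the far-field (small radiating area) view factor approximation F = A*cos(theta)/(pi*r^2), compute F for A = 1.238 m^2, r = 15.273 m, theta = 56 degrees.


cos(56 deg) = 0.55919
pi*r^2 = 732.82
F = 1.238 * 0.55919 / 732.82 = 0.00094468

0.00094468


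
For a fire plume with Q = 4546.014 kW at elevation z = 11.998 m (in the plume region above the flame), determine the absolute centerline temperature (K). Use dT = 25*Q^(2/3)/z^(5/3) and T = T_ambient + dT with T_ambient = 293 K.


Q^(2/3) = 274.42
z^(5/3) = 62.880
dT = 25 * 274.42 / 62.880 = 109.11 K
T = 293 + 109.11 = 402.11 K

402.11 K


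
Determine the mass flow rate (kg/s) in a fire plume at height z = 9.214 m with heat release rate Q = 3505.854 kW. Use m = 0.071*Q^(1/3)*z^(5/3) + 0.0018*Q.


Q^(1/3) = 15.191
z^(5/3) = 40.496
First term = 0.071 * 15.191 * 40.496 = 43.679
Second term = 0.0018 * 3505.854 = 6.3105
m = 49.989 kg/s

49.989 kg/s


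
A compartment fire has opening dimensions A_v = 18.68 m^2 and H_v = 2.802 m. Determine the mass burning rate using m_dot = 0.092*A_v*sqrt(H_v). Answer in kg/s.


sqrt(H_v) = 1.6739
m_dot = 0.092 * 18.68 * 1.6739 = 2.8767 kg/s

2.8767 kg/s


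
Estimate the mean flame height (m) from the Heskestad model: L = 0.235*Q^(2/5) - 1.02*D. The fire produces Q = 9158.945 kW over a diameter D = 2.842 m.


Q^(2/5) = 38.436
0.235 * Q^(2/5) = 9.0325
1.02 * D = 2.8988
L = 6.1336 m

6.1336 m


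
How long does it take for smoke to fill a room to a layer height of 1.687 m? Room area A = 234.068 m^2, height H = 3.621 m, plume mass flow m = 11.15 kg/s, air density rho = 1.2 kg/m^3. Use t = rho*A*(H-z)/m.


H - z = 1.934 m
t = 1.2 * 234.068 * 1.934 / 11.15 = 48.720 s

48.720 s


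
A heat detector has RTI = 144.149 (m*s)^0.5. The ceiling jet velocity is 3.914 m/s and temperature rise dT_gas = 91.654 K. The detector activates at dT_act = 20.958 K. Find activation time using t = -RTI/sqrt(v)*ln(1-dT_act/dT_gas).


dT_act/dT_gas = 0.22866
ln(1 - 0.22866) = -0.25963
t = -144.149 / sqrt(3.914) * -0.25963 = 18.917 s

18.917 s


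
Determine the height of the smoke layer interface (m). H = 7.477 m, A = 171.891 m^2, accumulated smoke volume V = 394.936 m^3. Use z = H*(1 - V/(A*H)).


V/(A*H) = 0.30729
1 - 0.30729 = 0.69271
z = 7.477 * 0.69271 = 5.1794 m

5.1794 m


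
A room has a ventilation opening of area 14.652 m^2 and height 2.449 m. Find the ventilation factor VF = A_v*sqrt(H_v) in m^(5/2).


sqrt(H_v) = 1.5649
VF = 14.652 * 1.5649 = 22.929 m^(5/2)

22.929 m^(5/2)


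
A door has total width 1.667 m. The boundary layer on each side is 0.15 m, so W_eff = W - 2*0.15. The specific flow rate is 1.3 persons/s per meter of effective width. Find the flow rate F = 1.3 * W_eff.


W_eff = 1.667 - 0.30 = 1.367 m
F = 1.3 * 1.367 = 1.7771 persons/s

1.7771 persons/s


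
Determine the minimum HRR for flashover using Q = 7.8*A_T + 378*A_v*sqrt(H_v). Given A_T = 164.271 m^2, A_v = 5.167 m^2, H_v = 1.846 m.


7.8*A_T = 1281.3
sqrt(H_v) = 1.3587
378*A_v*sqrt(H_v) = 2653.7
Q = 1281.3 + 2653.7 = 3935.0 kW

3935.0 kW


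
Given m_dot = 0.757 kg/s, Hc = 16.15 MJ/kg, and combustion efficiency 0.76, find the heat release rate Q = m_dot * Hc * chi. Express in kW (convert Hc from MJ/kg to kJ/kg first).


Hc = 16.15 MJ/kg = 16.15 * 1000 kJ/kg = 16150 kJ/kg
Q = 0.757 kg/s * 16150 kJ/kg * 0.76 = 9291.418 kW

9291.418 kW


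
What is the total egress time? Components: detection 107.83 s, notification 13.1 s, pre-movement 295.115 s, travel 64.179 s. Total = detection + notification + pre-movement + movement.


Total = 107.83 + 13.1 + 295.115 + 64.179 = 480.224 s

480.224 s


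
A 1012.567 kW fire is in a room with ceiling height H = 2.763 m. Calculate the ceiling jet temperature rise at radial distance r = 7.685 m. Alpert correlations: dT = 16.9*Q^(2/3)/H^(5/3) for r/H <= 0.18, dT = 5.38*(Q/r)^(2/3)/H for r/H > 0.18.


r/H = 7.685 / 2.763 = 2.7814
r/H > 0.18, so dT = 5.38*(Q/r)^(2/3)/H
Q/r = 131.76
(Q/r)^(2/3) = 25.893
dT = 5.38 * 25.893 / 2.763 = 50.418 K

50.418 K


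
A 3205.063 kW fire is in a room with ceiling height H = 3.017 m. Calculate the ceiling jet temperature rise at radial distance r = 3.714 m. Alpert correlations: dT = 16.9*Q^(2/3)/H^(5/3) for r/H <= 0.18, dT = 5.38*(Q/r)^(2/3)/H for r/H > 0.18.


r/H = 3.714 / 3.017 = 1.2310
r/H > 0.18, so dT = 5.38*(Q/r)^(2/3)/H
Q/r = 862.97
(Q/r)^(2/3) = 90.642
dT = 5.38 * 90.642 / 3.017 = 161.64 K

161.64 K


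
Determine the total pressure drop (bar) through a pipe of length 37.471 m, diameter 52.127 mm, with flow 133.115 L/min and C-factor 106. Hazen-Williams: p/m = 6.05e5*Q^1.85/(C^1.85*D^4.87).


Q^1.85 = 8507.9
C^1.85 = 5582.3
D^4.87 = 2.3019e+08
p/m = 0.0040056 bar/m
p_total = 0.0040056 * 37.471 = 0.15009 bar

0.15009 bar


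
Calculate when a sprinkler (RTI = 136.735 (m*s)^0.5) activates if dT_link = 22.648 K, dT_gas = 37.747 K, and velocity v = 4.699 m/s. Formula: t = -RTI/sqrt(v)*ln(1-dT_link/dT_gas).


dT_link/dT_gas = 0.59999
ln(1 - 0.59999) = -0.91628
t = -136.735 / sqrt(4.699) * -0.91628 = 57.797 s

57.797 s


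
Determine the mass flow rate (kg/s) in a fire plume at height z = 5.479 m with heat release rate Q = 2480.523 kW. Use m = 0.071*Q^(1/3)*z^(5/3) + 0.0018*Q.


Q^(1/3) = 13.537
z^(5/3) = 17.028
First term = 0.071 * 13.537 * 17.028 = 16.366
Second term = 0.0018 * 2480.523 = 4.4649
m = 20.831 kg/s

20.831 kg/s


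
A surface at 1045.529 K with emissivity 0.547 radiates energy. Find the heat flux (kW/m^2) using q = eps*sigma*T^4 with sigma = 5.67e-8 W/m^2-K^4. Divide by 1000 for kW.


T^4 = 1.1949e+12
q = 0.547 * 5.67e-8 * 1.1949e+12 / 1000 = 37.061 kW/m^2

37.061 kW/m^2


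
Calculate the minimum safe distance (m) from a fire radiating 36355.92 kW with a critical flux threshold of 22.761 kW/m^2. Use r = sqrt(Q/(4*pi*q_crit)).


4*pi*q_crit = 286.02
Q/(4*pi*q_crit) = 127.11
r = sqrt(127.11) = 11.274 m

11.274 m


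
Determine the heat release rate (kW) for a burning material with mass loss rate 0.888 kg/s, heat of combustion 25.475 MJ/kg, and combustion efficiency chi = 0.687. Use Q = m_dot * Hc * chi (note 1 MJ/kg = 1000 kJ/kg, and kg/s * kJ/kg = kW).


Hc = 25.475 MJ/kg = 25.475 * 1000 kJ/kg = 25475 kJ/kg
Q = 0.888 kg/s * 25475 kJ/kg * 0.687 = 15541 kW

15541 kW


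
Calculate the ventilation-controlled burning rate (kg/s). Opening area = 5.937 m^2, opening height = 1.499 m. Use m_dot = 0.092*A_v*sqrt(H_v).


sqrt(H_v) = 1.2243
m_dot = 0.092 * 5.937 * 1.2243 = 0.66874 kg/s

0.66874 kg/s


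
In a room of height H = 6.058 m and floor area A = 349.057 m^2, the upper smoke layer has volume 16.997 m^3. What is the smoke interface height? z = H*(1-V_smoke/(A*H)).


V/(A*H) = 0.0080380
1 - 0.0080380 = 0.99196
z = 6.058 * 0.99196 = 6.0093 m

6.0093 m


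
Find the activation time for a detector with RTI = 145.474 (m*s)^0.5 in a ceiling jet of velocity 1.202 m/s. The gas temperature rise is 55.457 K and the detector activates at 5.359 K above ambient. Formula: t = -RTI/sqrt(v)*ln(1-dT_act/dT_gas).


dT_act/dT_gas = 0.096633
ln(1 - 0.096633) = -0.10163
t = -145.474 / sqrt(1.202) * -0.10163 = 13.485 s

13.485 s


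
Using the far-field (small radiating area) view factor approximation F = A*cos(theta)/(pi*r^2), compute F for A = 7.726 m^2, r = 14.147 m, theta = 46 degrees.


cos(46 deg) = 0.69466
pi*r^2 = 628.75
F = 7.726 * 0.69466 / 628.75 = 0.0085359

0.0085359


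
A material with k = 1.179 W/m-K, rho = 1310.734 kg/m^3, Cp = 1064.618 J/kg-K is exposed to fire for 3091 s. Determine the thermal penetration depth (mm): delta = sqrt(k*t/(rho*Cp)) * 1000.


alpha = 1.179 / (1310.734 * 1064.618) = 8.4490e-07 m^2/s
alpha * t = 0.0026116
delta = sqrt(0.0026116) * 1000 = 51.104 mm

51.104 mm


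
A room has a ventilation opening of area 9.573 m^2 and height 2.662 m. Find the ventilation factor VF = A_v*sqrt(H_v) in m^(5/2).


sqrt(H_v) = 1.6316
VF = 9.573 * 1.6316 = 15.619 m^(5/2)

15.619 m^(5/2)


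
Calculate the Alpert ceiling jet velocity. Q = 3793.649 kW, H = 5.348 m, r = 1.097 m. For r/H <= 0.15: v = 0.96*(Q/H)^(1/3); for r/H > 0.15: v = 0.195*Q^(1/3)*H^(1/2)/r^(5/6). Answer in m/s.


r/H = 1.097 / 5.348 = 0.20512
r/H > 0.15, so v = 0.195*Q^(1/3)*H^(1/2)/r^(5/6)
Q^(1/3) = 15.596
H^(1/2) = 2.3126
r^(5/6) = 1.0802
v = 0.195 * 15.596 * 2.3126 / 1.0802 = 6.5109 m/s

6.5109 m/s


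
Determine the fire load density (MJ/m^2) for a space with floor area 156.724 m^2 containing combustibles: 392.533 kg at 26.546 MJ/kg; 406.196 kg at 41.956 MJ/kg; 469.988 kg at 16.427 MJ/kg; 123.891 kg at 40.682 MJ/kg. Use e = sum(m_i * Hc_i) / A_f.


Total energy = 392.533*26.546 + 406.196*41.956 + 469.988*16.427 + 123.891*40.682
= 10420.18 + 17042.36 + 7720.493 + 5040.134
= 40223.17 MJ
e = 40223.17 / 156.724 = 256.65 MJ/m^2

256.65 MJ/m^2


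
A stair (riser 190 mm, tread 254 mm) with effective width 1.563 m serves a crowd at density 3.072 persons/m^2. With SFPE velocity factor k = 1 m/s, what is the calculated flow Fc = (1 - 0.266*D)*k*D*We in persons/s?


1 - 0.266*D = 1 - 0.266*3.072 = 0.18285
Fs = 0.18285 * 1 * 3.072 = 0.56171 persons/(s*m)
Fc = 0.56171 * 1.563 = 0.87795 persons/s

0.87795 persons/s


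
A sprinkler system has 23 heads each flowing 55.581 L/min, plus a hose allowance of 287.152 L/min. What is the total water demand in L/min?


Sprinkler demand = 23 * 55.581 = 1278.363 L/min
Total = 1278.363 + 287.152 = 1565.515 L/min

1565.515 L/min


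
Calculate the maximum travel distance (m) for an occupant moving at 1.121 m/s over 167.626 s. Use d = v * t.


d = 1.121 * 167.626 = 187.91 m

187.91 m
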